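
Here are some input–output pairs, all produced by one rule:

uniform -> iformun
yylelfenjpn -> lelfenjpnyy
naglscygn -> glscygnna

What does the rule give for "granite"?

anitegr

Rule — move the first 2 characters to the end (rotate left by 2).
Doing the same to "granite": "anitegr".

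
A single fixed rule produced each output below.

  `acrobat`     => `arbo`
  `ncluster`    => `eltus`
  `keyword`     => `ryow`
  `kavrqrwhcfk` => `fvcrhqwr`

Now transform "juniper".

enpi

Rule — take characters alternately from the front and the back (1st, last, 2nd, 2nd-last, ...), then delete the first 3 characters.
On "juniper" that produces "enpi".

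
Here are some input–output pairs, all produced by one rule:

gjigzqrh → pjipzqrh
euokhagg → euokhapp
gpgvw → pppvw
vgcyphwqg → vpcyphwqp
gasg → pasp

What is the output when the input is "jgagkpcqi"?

Rule — replace every "g" with "p".
"jgagkpcqi" → "jpapkpcqi".

jpapkpcqi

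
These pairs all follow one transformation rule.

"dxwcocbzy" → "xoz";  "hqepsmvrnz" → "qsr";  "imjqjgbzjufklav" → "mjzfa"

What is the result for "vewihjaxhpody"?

The rule is to keep one character in every 3, starting at position 2 (positions 2nd, 5th, 8th, ...).
"vewihjaxhpody" → "ehxo".

ehxo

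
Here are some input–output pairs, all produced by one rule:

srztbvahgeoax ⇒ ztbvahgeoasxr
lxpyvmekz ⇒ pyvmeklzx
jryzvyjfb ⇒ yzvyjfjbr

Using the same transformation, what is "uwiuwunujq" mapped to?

iuwunujuqw

Each output is the input with this applied: swap the first and last characters, then move the first 2 characters to the end (rotate left by 2).
So "uwiuwunujq" becomes "iuwunujuqw".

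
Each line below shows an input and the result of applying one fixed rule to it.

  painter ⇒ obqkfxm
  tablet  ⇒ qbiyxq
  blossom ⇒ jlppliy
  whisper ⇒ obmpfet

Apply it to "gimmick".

hzfjjfd

The rule is to reverse the string, then shift every letter 3 places backward in the alphabet (wrapping around).
Applying both steps to "gimmick": "kcimmig", then "hzfjjfd".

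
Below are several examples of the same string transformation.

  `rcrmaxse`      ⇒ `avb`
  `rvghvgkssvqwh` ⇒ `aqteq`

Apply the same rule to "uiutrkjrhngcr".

dcswa

Looking at the pairs, the operation is to keep one character in every 3, starting at position 1 (positions 1st, 4th, 7th, ...), then shift every letter 9 places forward in the alphabet (wrapping around).
Working it through for "uiutrkjrhngcr": intermediate "utjnr", final "dcswa".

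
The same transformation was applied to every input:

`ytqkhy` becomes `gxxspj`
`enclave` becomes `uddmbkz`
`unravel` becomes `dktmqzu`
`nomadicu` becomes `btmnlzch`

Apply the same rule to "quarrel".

The rule is to move the last 2 characters to the front (rotate right by 2), then shift every letter 1 place backward in the alphabet (wrapping around).
Applying both steps to "quarrel": "elquarr", then "dkptzqq".

dkptzqq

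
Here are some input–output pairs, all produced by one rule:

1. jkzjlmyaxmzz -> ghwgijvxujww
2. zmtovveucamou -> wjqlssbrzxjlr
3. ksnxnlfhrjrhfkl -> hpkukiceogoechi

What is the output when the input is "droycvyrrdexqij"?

In each case the input is transformed by: shift every letter 3 places backward in the alphabet (wrapping around).
For "droycvyrrdexqij" the result is "aolvzsvooabunfg".

aolvzsvooabunfg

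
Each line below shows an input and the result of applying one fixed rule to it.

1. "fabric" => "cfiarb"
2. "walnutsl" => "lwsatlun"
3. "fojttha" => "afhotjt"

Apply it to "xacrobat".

txaabcor

Rule — reverse the string, then take characters alternately from the front and the back (1st, last, 2nd, 2nd-last, ...).
Applying that to "xacrobat" gives "txaabcor".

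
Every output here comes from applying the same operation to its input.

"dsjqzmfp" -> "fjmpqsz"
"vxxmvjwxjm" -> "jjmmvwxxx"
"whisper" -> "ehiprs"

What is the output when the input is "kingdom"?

dgimno

The transformation: delete the first character, then sort the characters into alphabetical order.
For "kingdom", step one produces "ingdom"; step two turns that into "dgimno".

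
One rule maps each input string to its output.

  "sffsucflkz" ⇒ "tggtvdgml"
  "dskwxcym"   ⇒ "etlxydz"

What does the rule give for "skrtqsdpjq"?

tlsurteqk

In each case the input is transformed by: shift every letter 1 place forward in the alphabet (wrapping around), then delete the last character.
Working it through for "skrtqsdpjq": intermediate "tlsurteqkr", final "tlsurteqk".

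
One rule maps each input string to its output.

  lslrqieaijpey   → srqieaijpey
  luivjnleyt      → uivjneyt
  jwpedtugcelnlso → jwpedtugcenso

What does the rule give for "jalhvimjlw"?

jahvimjw

The pattern: remove every "l".
"jalhvimjlw" → "jahvimjw".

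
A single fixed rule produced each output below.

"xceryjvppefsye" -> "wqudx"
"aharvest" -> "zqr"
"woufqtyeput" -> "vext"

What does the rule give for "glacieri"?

fbq

Rule — keep one character in every 3, starting at position 1 (positions 1st, 4th, 7th, ...), then shift every letter 1 place backward in the alphabet (wrapping around).
Applying both steps to "glacieri": "gcr", then "fbq".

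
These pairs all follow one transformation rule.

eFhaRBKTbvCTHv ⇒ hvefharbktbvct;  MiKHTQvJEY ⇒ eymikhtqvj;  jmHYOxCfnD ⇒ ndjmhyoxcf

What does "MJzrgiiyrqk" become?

Each output is the input with this applied: move the last 2 characters to the front (rotate right by 2), then convert every letter to lowercase.
For "MJzrgiiyrqk", step one produces "qkMJzrgiiyr"; step two turns that into "qkmjzrgiiyr".

qkmjzrgiiyr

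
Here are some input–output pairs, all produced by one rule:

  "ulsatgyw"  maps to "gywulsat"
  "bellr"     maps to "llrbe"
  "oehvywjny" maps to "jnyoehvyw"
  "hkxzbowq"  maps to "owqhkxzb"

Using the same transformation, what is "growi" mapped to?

Rule — move the last 3 characters to the front (rotate right by 3).
On "growi" that produces "owigr".

owigr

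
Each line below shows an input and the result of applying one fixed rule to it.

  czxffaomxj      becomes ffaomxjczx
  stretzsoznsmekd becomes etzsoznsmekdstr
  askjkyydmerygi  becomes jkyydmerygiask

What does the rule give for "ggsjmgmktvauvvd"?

The transformation: move the first 3 characters to the end (rotate left by 3).
For "ggsjmgmktvauvvd" the result is "jmgmktvauvvdggs".

jmgmktvauvvdggs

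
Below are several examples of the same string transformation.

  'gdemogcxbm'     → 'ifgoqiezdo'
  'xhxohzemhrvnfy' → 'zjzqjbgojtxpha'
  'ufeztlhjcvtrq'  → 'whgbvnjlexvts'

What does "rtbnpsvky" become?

tvdpruxma

What's happening: shift every letter 2 places forward in the alphabet (wrapping around).
So "rtbnpsvky" becomes "tvdpruxma".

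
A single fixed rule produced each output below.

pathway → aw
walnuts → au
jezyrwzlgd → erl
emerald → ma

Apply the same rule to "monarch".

or

Looking at the pairs, the operation is to keep one character in every 3, starting at position 2 (positions 2nd, 5th, 8th, ...).
"monarch" → "or".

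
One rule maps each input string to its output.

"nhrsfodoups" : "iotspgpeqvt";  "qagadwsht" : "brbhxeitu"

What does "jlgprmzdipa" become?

mkqhnseaqjb

The rule is to shift every letter 1 place forward in the alphabet (wrapping around), then swap each adjacent pair of characters (1↔2, 3↔4, ...).
Applying both steps to "jlgprmzdipa": "kmhqsnaejqb", then "mkqhnseaqjb".
(Check on "qagadwsht": → "rbhbextiu" → "brbhxeitu" ✓)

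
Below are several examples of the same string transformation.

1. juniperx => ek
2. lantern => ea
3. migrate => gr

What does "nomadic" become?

vp

In each case the input is transformed by: shift every letter 13 places forward in the alphabet (wrapping around) — i.e. ROT13, then keep only the last 2 characters.
On "nomadic": the first step gives "abznqvp", and the second then gives "vp".
(Check on "lantern": → "ynagrea" → "ea" ✓)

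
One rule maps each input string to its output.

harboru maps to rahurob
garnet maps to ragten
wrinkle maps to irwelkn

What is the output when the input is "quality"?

auqytil

In each case the input is transformed by: reverse the string, then move the last 3 characters to the front (rotate right by 3).
On "quality": the first step gives "ytilauq", and the second then gives "auqytil".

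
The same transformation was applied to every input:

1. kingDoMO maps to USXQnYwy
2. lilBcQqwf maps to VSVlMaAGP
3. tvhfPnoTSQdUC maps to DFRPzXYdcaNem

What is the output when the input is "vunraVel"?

FEXBKfOV

Each output is the input with this applied: shift every letter 10 places forward in the alphabet (wrapping around), then flip the case of every letter.
Doing the same to "vunraVel": "FEXBKfOV".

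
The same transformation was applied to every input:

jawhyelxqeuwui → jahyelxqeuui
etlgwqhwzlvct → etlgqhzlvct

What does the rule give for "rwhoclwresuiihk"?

rhoclresuiihk

What's happening: remove every "w".
For "rwhoclwresuiihk" the result is "rhoclresuiihk".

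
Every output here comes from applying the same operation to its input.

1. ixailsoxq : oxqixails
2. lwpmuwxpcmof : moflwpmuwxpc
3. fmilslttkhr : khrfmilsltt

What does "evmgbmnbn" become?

Rule — move the last 3 characters to the front (rotate right by 3).
Doing the same to "evmgbmnbn": "nbnevmgbm".

nbnevmgbm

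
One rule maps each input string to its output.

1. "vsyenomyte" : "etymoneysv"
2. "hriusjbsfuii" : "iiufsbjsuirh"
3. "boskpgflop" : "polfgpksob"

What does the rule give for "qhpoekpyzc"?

czypkeophq

Looking at the pairs, the operation is to reverse the string.
So "qhpoekpyzc" becomes "czypkeophq".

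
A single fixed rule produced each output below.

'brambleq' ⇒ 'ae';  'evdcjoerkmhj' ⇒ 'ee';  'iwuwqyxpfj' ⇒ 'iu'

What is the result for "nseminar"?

eia

Each output is the input with this applied: keep every other character starting from the first (positions 1st, 3rd, 5th, ...), then keep only the vowels.
Applying both steps to "nseminar": "neia", then "eia".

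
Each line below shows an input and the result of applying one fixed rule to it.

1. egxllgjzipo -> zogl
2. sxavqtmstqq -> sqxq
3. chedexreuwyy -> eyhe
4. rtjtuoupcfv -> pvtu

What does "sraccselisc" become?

lcrc

The rule is to keep one character in every 3, starting at position 2 (positions 2nd, 5th, 8th, ...), then move the first 2 characters to the end (rotate left by 2).
For "sraccselisc" the result is "lcrc".
(Check on "chedexreuwyy": → "heey" → "eyhe" ✓)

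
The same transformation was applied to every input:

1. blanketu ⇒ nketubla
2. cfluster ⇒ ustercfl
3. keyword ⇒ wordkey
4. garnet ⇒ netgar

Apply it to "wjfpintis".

Rule — move the first 3 characters to the end (rotate left by 3).
For "wjfpintis" the result is "pintiswjf".

pintiswjf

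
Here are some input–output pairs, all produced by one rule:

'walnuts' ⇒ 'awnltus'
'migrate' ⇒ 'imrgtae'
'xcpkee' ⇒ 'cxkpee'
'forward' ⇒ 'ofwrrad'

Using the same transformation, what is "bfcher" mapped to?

fbhcre

The transformation: swap each adjacent pair of characters (1↔2, 3↔4, ...).
On "bfcher" that produces "fbhcre".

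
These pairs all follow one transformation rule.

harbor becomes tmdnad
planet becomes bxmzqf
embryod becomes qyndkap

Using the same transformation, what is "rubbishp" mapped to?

dgnnuetb

In each case the input is transformed by: shift every letter 12 places forward in the alphabet (wrapping around).
On "rubbishp" that produces "dgnnuetb".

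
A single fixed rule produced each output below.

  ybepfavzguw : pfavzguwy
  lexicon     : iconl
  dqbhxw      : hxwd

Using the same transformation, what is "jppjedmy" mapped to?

Each output is the input with this applied: move the first 3 characters to the end (rotate left by 3), then delete the last 2 characters.
On "jppjedmy": the first step gives "jedmyjpp", and the second then gives "jedmyj".

jedmyj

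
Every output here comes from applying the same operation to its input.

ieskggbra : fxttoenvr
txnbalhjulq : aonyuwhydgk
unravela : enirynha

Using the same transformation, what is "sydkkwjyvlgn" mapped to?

Looking at the pairs, the operation is to shift every letter 13 places forward in the alphabet (wrapping around) — i.e. ROT13, then move the first 2 characters to the end (rotate left by 2).
Applying that to "sydkkwjyvlgn" gives "qxxjwliytafl".
(Check on "ieskggbra": → "vrfxttoen" → "fxttoenvr" ✓)

qxxjwliytafl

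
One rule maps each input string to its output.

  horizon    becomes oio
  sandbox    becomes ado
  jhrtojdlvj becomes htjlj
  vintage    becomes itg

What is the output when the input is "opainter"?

Each output is the input with this applied: keep every other character starting from the second (positions 2nd, 4th, 6th, ...).
"opainter" → "pitr".

pitr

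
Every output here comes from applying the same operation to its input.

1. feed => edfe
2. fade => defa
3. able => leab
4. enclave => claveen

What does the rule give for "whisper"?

isperwh

What's happening: move the first 2 characters to the end (rotate left by 2).
For "whisper" the result is "isperwh".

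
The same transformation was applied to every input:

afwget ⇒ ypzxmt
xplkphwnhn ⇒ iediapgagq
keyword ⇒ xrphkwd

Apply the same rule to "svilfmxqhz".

obeyfqjasl

The transformation: shift every letter 7 places backward in the alphabet (wrapping around), then move the first character to the end.
For "svilfmxqhz", step one produces "lobeyfqjas"; step two turns that into "obeyfqjasl".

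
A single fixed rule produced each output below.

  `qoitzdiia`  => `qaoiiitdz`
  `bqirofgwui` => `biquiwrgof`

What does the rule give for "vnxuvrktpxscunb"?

Each output is the input with this applied: take characters alternately from the front and the back (1st, last, 2nd, 2nd-last, ...).
On "vnxuvrktpxscunb" that produces "vbnnxuucvsrxkpt".

vbnnxuucvsrxkpt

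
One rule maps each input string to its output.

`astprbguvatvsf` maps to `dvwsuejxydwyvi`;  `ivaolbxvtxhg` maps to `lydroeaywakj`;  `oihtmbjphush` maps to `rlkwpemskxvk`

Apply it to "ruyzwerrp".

uxbczhuus

The rule is to shift every letter 3 places forward in the alphabet (wrapping around).
Applying that to "ruyzwerrp" gives "uxbczhuus".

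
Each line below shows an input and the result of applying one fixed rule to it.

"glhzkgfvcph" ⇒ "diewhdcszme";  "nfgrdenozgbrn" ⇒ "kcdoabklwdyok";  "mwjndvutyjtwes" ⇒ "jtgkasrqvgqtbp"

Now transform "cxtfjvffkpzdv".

Each output is the input with this applied: shift every letter 3 places backward in the alphabet (wrapping around).
For "cxtfjvffkpzdv" the result is "zuqcgscchmwas".

zuqcgscchmwas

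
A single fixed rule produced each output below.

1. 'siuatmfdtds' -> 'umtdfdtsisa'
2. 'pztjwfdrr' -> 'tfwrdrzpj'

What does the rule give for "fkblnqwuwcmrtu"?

bqnuwcwrmutkfl

Each output is the input with this applied: swap each adjacent pair of characters (1↔2, 3↔4, ...), then move the first 3 characters to the end (rotate left by 3).
Working it through for "fkblnqwuwcmrtu": intermediate "kflbqnuwcwrmut", final "bqnuwcwrmutkfl".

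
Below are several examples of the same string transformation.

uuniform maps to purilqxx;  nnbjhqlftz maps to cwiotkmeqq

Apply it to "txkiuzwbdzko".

What's happening: shift every letter 3 places forward in the alphabet (wrapping around), then reverse the string.
Starting from "txkiuzwbdzko": after the first operation, "wanlxczegcnr"; after the second, "rncgezcxlnaw".

rncgezcxlnaw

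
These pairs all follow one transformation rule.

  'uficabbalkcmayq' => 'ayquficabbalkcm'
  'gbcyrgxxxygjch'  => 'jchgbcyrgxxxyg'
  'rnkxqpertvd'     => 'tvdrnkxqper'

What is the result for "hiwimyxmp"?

The pattern: move the last 3 characters to the front (rotate right by 3).
Doing the same to "hiwimyxmp": "xmphiwimy".

xmphiwimy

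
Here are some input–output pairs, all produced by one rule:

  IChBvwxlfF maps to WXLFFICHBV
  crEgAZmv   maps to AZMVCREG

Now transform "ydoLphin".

PHINYDOL

Each output is the input with this applied: swap the front and back halves of the string, then convert every letter to uppercase.
"ydoLphin" → "phinydoL" → "PHINYDOL".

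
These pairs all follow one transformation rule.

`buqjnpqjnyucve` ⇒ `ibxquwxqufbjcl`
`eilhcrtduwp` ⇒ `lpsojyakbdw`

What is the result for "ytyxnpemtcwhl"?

Looking at the pairs, the operation is to shift every letter 7 places forward in the alphabet (wrapping around).
Doing the same to "ytyxnpemtcwhl": "fafeuwltajdos".

fafeuwltajdos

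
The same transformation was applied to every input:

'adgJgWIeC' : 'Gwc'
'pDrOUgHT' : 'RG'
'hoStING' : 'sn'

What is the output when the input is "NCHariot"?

hI

The rule is to flip the case of every letter, then keep one character in every 3, starting at position 3 (positions 3rd, 6th, 9th, ...).
Applying that to "NCHariot" gives "hI".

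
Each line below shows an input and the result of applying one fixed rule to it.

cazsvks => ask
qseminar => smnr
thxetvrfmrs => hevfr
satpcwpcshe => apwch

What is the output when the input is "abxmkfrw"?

bmfw

The rule is to keep every other character starting from the second (positions 2nd, 4th, 6th, ...).
So "abxmkfrw" becomes "bmfw".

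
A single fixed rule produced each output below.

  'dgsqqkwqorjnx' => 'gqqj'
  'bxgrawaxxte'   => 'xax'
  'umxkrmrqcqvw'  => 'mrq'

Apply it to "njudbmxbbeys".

Each output is the input with this applied: delete the last 2 characters, then keep one character in every 3, starting at position 2 (positions 2nd, 5th, 8th, ...).
So "njudbmxbbeys" becomes "jbb".
(Check on "bxgrawaxxte": → "bxgrawaxx" → "xax" ✓)

jbb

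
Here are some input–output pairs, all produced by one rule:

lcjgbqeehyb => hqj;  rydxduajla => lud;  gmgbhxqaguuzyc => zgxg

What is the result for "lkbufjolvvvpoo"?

pvjb

What's happening: keep one character in every 3, starting at position 3 (positions 3rd, 6th, 9th, ...), then reverse the string.
Applying both steps to "lkbufjolvvvpoo": "bjvp", then "pvjb".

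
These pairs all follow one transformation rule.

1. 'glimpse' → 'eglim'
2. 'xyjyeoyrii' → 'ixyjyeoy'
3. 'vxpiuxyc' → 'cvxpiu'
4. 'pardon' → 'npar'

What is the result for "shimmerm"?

mshimm

The transformation: move the last character to the front, then delete the last 2 characters.
On "shimmerm" that produces "mshimm".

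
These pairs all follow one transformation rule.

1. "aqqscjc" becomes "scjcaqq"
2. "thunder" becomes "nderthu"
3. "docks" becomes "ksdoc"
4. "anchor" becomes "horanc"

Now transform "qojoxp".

oxpqoj

In each case the input is transformed by: move the first 3 characters to the end (rotate left by 3).
Applying that to "qojoxp" gives "oxpqoj".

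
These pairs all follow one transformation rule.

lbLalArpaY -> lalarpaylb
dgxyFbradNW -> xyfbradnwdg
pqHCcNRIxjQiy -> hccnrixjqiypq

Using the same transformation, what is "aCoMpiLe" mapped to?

ompileac

In each case the input is transformed by: move the first 2 characters to the end (rotate left by 2), then convert every letter to lowercase.
"aCoMpiLe" → "oMpiLeaC" → "ompileac".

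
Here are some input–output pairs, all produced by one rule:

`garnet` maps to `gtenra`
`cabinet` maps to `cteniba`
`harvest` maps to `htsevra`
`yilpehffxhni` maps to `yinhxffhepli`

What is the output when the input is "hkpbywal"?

hlawybpk

The transformation: reverse the string, then move the last character to the front.
For "hkpbywal", step one produces "lawybpkh"; step two turns that into "hlawybpk".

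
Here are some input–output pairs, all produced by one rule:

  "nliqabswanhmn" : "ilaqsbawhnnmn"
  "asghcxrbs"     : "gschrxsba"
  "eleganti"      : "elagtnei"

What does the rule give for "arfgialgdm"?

frigladgam

Each output is the input with this applied: move the first character to the end, then swap each adjacent pair of characters (1↔2, 3↔4, ...).
"arfgialgdm" → "rfgialgdma" → "frigladgam".
(Check on "nliqabswanhmn": → "liqabswanhmnn" → "ilaqsbawhnnmn" ✓)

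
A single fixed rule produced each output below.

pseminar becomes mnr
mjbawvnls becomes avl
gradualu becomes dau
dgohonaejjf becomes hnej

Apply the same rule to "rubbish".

Rule — delete the first 2 characters, then keep every other character starting from the second (positions 2nd, 4th, 6th, ...).
Starting from "rubbish": after the first operation, "bbish"; after the second, "bs".

bs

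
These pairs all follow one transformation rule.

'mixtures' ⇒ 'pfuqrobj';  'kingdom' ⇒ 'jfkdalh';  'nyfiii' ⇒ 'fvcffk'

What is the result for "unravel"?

ikoxsbr

In each case the input is transformed by: swap the first and last characters, then shift every letter 3 places backward in the alphabet (wrapping around).
"unravel" → "lnraveu" → "ikoxsbr".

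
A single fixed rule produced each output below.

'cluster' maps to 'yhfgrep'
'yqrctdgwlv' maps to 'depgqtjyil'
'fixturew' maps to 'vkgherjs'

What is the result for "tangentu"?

The pattern: move the first character to the end, then shift every letter 13 places forward in the alphabet (wrapping around) — i.e. ROT13.
On "tangentu" that produces "natraghg".

natraghg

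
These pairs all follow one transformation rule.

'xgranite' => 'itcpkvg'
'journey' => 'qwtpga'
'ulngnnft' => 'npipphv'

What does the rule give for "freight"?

Looking at the pairs, the operation is to shift every letter 2 places forward in the alphabet (wrapping around), then delete the first character.
Applying that to "freight" gives "tgkijv".

tgkijv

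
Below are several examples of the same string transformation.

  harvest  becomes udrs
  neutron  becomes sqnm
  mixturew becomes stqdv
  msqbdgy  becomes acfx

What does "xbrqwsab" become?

pvrza

In each case the input is transformed by: delete the first 3 characters, then shift every letter 1 place backward in the alphabet (wrapping around).
On "xbrqwsab": the first step gives "qwsab", and the second then gives "pvrza".
(Check on "msqbdgy": → "bdgy" → "acfx" ✓)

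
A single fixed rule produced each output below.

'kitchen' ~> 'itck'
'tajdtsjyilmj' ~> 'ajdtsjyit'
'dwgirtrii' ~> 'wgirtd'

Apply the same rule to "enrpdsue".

nrpde

The rule is to delete the last 3 characters, then move the first character to the end.
Working it through for "enrpdsue": intermediate "enrpd", final "nrpde".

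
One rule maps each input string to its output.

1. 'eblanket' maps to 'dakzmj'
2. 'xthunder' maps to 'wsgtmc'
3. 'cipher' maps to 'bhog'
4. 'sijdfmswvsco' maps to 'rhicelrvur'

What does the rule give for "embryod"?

Looking at the pairs, the operation is to shift every letter 1 place backward in the alphabet (wrapping around), then delete the last 2 characters.
Applying that to "embryod" gives "dlaqx".

dlaqx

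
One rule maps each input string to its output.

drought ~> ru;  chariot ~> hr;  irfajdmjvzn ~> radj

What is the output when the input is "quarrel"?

ur

In each case the input is transformed by: delete the last 2 characters, then keep every other character starting from the second (positions 2nd, 4th, 6th, ...).
"quarrel" → "quarr" → "ur".
(Check on "drought": → "droug" → "ru" ✓)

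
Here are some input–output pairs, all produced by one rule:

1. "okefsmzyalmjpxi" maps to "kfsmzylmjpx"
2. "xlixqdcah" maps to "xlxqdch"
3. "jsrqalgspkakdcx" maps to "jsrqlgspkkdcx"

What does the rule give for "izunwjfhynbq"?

znwjfhynbq

The rule is to remove every vowel.
So "izunwjfhynbq" becomes "znwjfhynbq".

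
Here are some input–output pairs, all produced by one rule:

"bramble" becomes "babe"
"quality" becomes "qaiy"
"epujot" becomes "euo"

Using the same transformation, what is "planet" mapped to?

pae

Rule — keep every other character starting from the first (positions 1st, 3rd, 5th, ...).
Doing the same to "planet": "pae".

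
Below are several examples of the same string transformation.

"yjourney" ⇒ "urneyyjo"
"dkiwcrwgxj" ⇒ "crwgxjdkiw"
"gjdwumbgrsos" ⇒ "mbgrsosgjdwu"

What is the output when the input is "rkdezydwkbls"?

ydwkblsrkdez

The rule is to swap the front and back halves of the string, then move the last character to the front.
"rkdezydwkbls" → "dwkblsrkdezy" → "ydwkblsrkdez".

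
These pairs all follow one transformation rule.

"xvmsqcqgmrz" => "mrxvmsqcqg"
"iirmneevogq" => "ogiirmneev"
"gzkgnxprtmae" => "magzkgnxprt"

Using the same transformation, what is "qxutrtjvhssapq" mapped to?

apqxutrtjvhss

The pattern: delete the last character, then move the last 2 characters to the front (rotate right by 2).
For "qxutrtjvhssapq", step one produces "qxutrtjvhssap"; step two turns that into "apqxutrtjvhss".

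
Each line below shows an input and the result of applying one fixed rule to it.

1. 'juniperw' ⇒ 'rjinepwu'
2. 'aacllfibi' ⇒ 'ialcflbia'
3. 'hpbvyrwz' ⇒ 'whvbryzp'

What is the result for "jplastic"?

ijaltscp

Each output is the input with this applied: swap each adjacent pair of characters (1↔2, 3↔4, ...), then swap the first and last characters.
Applying both steps to "jplastic": "pjaltsci", then "ijaltscp".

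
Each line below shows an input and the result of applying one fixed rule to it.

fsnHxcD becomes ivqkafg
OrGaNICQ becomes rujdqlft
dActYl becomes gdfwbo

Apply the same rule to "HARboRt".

The pattern: shift every letter 3 places forward in the alphabet (wrapping around), then convert every letter to lowercase.
For "HARboRt", step one produces "KDUerUw"; step two turns that into "kdueruw".

kdueruw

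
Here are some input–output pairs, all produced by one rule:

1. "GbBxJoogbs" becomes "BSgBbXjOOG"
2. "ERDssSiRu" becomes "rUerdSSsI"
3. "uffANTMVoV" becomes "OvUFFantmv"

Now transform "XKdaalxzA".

Looking at the pairs, the operation is to flip the case of every letter, then move the last 2 characters to the front (rotate right by 2).
Working it through for "XKdaalxzA": intermediate "xkDAALXZa", final "ZaxkDAALX".

ZaxkDAALX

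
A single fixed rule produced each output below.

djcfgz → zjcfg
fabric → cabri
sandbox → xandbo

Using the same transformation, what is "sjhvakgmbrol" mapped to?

ljhvakgmbro

In each case the input is transformed by: delete the first character, then move the last character to the front.
For "sjhvakgmbrol", step one produces "jhvakgmbrol"; step two turns that into "ljhvakgmbro".
(Check on "fabric": → "abric" → "cabri" ✓)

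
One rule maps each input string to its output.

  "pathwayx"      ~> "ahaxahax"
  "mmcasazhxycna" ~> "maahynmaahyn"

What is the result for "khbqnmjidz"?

Looking at the pairs, the operation is to keep every other character starting from the second (positions 2nd, 4th, 6th, ...), then write the whole string twice.
Applying both steps to "khbqnmjidz": "hqmiz", then "hqmizhqmiz".

hqmizhqmiz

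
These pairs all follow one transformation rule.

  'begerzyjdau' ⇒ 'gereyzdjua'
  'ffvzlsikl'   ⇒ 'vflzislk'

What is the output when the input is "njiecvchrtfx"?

ijcecvrhftx

What's happening: delete the first character, then swap each adjacent pair of characters (1↔2, 3↔4, ...).
"njiecvchrtfx" → "jiecvchrtfx" → "ijcecvrhftx".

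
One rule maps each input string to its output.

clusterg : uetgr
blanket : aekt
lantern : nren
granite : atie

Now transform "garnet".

Rule — swap each adjacent pair of characters (1↔2, 3↔4, ...), then delete the first 3 characters.
Applying both steps to "garnet": "agnrte", then "rte".

rte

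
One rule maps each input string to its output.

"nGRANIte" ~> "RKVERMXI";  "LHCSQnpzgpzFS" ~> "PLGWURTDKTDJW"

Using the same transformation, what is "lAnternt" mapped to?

Rule — shift every letter 4 places forward in the alphabet (wrapping around), then convert every letter to uppercase.
Starting from "lAnternt": after the first operation, "pErxivrx"; after the second, "PERXIVRX".

PERXIVRX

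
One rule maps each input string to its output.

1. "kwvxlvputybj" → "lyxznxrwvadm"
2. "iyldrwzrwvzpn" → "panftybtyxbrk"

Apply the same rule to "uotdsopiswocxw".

yqvfuqrkuyqezw

Looking at the pairs, the operation is to swap the first and last characters, then shift every letter 2 places forward in the alphabet (wrapping around).
Working it through for "uotdsopiswocxw": intermediate "wotdsopiswocxu", final "yqvfuqrkuyqezw".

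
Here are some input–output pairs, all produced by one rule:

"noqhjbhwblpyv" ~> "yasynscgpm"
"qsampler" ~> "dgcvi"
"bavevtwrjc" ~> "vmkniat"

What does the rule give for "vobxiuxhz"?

Looking at the pairs, the operation is to delete the first 3 characters, then shift every letter 9 places backward in the alphabet (wrapping around).
So "vobxiuxhz" becomes "ozloyq".
(Check on "bavevtwrjc": → "evtwrjc" → "vmkniat" ✓)

ozloyq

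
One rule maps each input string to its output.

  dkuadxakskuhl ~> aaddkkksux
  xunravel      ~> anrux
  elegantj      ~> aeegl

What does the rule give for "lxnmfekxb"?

What's happening: delete the last 3 characters, then sort the characters into alphabetical order.
Working it through for "lxnmfekxb": intermediate "lxnmfe", final "eflmnx".

eflmnx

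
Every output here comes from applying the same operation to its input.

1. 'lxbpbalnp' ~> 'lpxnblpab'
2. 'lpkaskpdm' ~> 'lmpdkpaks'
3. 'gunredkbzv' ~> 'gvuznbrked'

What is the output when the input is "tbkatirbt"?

ttbbkrait

Looking at the pairs, the operation is to take characters alternately from the front and the back (1st, last, 2nd, 2nd-last, ...).
On "tbkatirbt" that produces "ttbbkrait".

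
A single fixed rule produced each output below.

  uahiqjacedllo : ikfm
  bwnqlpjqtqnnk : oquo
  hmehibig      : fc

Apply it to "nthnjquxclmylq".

irdz

The transformation: keep one character in every 3, starting at position 3 (positions 3rd, 6th, 9th, ...), then shift every letter 1 place forward in the alphabet (wrapping around).
Starting from "nthnjquxclmylq": after the first operation, "hqcy"; after the second, "irdz".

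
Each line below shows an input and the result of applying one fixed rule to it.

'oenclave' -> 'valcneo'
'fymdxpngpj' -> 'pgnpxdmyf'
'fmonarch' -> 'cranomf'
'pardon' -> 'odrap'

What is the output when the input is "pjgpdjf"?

Each output is the input with this applied: reverse the string, then delete the first character.
Starting from "pjgpdjf": after the first operation, "fjdpgjp"; after the second, "jdpgjp".

jdpgjp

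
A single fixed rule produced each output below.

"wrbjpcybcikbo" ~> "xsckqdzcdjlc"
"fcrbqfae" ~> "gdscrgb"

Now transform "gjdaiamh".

The transformation: shift every letter 1 place forward in the alphabet (wrapping around), then delete the last character.
"gjdaiamh" → "hkebjbni" → "hkebjbn".

hkebjbn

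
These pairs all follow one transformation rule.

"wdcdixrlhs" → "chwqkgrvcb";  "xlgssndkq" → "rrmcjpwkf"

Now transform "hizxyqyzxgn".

The transformation: shift every letter 1 place backward in the alphabet (wrapping around), then move the first 3 characters to the end (rotate left by 3).
Working it through for "hizxyqyzxgn": intermediate "ghywxpxywfm", final "wxpxywfmghy".

wxpxywfmghy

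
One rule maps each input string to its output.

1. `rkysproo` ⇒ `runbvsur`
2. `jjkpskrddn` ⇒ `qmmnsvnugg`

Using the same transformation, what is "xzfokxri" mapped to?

Rule — move the last character to the front, then shift every letter 3 places forward in the alphabet (wrapping around).
"xzfokxri" → "ixzfokxr" → "lacirnau".
(Check on "jjkpskrddn": → "njjkpskrdd" → "qmmnsvnugg" ✓)

lacirnau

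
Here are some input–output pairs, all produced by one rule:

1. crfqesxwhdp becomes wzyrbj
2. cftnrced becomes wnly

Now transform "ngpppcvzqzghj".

What's happening: shift every letter 6 places backward in the alphabet (wrapping around), then keep every other character starting from the first (positions 1st, 3rd, 5th, ...).
On "ngpppcvzqzghj": the first step gives "hajjjwptktabd", and the second then gives "hjjpkad".

hjjpkad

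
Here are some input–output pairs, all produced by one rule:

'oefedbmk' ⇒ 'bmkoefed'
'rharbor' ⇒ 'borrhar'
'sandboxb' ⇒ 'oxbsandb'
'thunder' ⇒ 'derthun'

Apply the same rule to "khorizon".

What's happening: move the last 3 characters to the front (rotate right by 3).
Applying that to "khorizon" gives "zonkhori".

zonkhori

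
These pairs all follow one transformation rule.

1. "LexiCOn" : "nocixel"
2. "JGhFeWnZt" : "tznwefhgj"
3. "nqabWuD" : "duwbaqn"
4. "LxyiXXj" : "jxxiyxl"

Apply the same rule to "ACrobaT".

taborca

Each output is the input with this applied: reverse the string, then convert every letter to lowercase.
On "ACrobaT" that produces "taborca".
(Check on "nqabWuD": → "DuWbaqn" → "duwbaqn" ✓)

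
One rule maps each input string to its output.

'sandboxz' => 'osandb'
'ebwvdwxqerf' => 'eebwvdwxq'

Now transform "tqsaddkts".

ktqsadd

Rule — delete the last 2 characters, then move the last character to the front.
Applying both steps to "tqsaddkts": "tqsaddk", then "ktqsadd".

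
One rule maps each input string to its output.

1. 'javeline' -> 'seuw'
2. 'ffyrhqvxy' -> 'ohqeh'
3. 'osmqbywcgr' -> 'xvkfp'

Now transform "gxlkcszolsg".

The rule is to keep every other character starting from the first (positions 1st, 3rd, 5th, ...), then shift every letter 9 places forward in the alphabet (wrapping around).
Starting from "gxlkcszolsg": after the first operation, "glczlg"; after the second, "puliup".

puliup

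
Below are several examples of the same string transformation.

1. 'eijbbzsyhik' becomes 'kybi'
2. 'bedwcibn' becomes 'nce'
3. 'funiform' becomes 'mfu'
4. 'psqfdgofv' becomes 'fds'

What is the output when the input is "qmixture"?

etm

The pattern: keep one character in every 3, starting at position 2 (positions 2nd, 5th, 8th, ...), then reverse the string.
Applying both steps to "qmixture": "mte", then "etm".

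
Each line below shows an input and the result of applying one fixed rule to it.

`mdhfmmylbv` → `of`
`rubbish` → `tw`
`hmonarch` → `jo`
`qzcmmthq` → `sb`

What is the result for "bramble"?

The rule is to shift every letter 2 places forward in the alphabet (wrapping around), then keep only the first 2 characters.
For "bramble", step one produces "dtcodng"; step two turns that into "dt".

dt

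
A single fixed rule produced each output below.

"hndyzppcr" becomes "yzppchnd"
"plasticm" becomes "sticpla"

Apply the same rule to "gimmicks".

In each case the input is transformed by: delete the last character, then move the first 3 characters to the end (rotate left by 3).
On "gimmicks" that produces "mickgim".
(Check on "plasticm": → "plastic" → "sticpla" ✓)

mickgim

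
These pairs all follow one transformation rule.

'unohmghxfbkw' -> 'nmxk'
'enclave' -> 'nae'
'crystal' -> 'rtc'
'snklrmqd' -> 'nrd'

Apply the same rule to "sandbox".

Rule — move the first character to the end, then keep one character in every 3, starting at position 1 (positions 1st, 4th, 7th, ...).
Applying both steps to "sandbox": "andboxs", then "abs".
(Check on "snklrmqd": → "nklrmqds" → "nrd" ✓)

abs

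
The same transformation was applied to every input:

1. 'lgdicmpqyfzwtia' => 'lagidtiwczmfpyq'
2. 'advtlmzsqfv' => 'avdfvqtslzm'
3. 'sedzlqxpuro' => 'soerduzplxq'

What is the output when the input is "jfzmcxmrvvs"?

Rule — take characters alternately from the front and the back (1st, last, 2nd, 2nd-last, ...).
On "jfzmcxmrvvs" that produces "jsfvzvmrcmx".

jsfvzvmrcmx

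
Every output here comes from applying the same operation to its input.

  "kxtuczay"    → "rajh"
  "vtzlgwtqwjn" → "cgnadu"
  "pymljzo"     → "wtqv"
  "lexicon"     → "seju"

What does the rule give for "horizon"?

oygu

In each case the input is transformed by: keep every other character starting from the first (positions 1st, 3rd, 5th, ...), then shift every letter 7 places forward in the alphabet (wrapping around).
Working it through for "horizon": intermediate "hrzn", final "oygu".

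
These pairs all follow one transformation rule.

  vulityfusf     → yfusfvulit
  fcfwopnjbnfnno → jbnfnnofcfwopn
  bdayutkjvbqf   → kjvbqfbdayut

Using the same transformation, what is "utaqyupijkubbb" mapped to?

The transformation: swap the front and back halves of the string.
For "utaqyupijkubbb" the result is "ijkubbbutaqyup".

ijkubbbutaqyup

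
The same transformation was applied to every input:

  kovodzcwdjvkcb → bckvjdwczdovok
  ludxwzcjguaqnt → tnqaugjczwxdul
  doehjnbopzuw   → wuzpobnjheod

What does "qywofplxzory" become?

The pattern: reverse the string.
So "qywofplxzory" becomes "yrozxlpfowyq".

yrozxlpfowyq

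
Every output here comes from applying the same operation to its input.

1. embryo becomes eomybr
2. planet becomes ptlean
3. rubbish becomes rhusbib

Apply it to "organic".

The transformation: take characters alternately from the front and the back (1st, last, 2nd, 2nd-last, ...).
For "organic" the result is "ocrigna".

ocrigna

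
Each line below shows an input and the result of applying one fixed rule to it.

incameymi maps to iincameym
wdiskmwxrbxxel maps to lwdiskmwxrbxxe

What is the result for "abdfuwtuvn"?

The rule is to move the last character to the front.
Applying that to "abdfuwtuvn" gives "nabdfuwtuv".

nabdfuwtuv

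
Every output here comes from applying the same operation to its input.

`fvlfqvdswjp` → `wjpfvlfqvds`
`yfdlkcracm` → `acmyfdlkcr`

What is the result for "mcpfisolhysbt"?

sbtmcpfisolhy

The transformation: move the last 3 characters to the front (rotate right by 3).
So "mcpfisolhysbt" becomes "sbtmcpfisolhy".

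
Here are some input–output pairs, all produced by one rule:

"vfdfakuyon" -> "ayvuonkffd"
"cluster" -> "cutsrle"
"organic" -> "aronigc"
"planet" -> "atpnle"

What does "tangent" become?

attnnge

Rule — sort the characters into reverse alphabetical order, then move the last character to the front.
Starting from "tangent": after the first operation, "ttnngea"; after the second, "attnnge".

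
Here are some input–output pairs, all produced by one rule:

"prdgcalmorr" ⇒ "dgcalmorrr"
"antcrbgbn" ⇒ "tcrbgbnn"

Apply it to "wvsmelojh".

In each case the input is transformed by: delete the first character, then move the first character to the end.
"wvsmelojh" → "smelojhv".

smelojhv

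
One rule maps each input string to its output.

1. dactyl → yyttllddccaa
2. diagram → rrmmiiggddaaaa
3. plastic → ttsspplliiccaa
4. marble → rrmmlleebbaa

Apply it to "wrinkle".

wwrrnnllkkiiee

The pattern: double every character, then sort the characters into reverse alphabetical order.
Starting from "wrinkle": after the first operation, "wwrriinnkkllee"; after the second, "wwrrnnllkkiiee".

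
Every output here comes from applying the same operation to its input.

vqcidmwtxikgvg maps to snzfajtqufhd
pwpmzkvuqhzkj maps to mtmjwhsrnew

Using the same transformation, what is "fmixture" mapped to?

cjfuqr

The transformation: delete the last 2 characters, then shift every letter 3 places backward in the alphabet (wrapping around).
On "fmixture": the first step gives "fmixtu", and the second then gives "cjfuqr".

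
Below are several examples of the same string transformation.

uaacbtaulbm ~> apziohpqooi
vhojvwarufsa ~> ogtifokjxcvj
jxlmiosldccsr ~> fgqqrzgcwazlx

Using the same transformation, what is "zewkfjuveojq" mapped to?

The rule is to reverse the string, then shift every letter 12 places backward in the alphabet (wrapping around).
Applying that to "zewkfjuveojq" gives "excsjixtyksn".

excsjixtyksn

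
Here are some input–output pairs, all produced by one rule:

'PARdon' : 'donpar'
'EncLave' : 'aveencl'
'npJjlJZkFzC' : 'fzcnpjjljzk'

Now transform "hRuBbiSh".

The transformation: move the last 3 characters to the front (rotate right by 3), then convert every letter to lowercase.
Applying that to "hRuBbiSh" gives "ishhrubb".

ishhrubb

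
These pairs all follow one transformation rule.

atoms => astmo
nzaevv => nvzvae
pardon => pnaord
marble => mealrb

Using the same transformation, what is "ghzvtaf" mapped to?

gfhaztv

Each output is the input with this applied: take characters alternately from the front and the back (1st, last, 2nd, 2nd-last, ...).
Applying that to "ghzvtaf" gives "gfhaztv".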